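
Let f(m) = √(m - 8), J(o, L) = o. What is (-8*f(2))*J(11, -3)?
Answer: -88*I*√6 ≈ -215.56*I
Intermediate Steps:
f(m) = √(-8 + m)
(-8*f(2))*J(11, -3) = -8*√(-8 + 2)*11 = -8*I*√6*11 = -88*I*√6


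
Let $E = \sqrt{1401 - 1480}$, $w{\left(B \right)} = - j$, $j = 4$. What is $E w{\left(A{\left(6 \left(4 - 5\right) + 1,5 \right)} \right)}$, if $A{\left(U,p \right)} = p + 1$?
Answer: $- 4 i \sqrt{79} \approx - 35.553 i$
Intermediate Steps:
$A{\left(U,p \right)} = 1 + p$
$w{\left(B \right)} = -4$ ($w{\left(B \right)} = \left(-1\right) 4 = -4$)
$E = i \sqrt{79}$ ($E = \sqrt{-79} = i \sqrt{79} \approx 8.8882 i$)
$E w{\left(A{\left(6 \left(4 - 5\right) + 1,5 \right)} \right)} = i \sqrt{79} \left(-4\right) = - 4 i \sqrt{79}$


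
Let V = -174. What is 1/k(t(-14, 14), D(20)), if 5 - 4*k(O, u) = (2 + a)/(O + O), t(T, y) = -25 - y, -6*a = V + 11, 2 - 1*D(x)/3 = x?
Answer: 1872/2515 ≈ 0.74433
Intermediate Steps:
D(x) = 6 - 3*x
a = 163/6 (a = -(-174 + 11)/6 = -1/6*(-163) = 163/6 ≈ 27.167)
k(O, u) = 5/4 - 175/(48*O) (k(O, u) = 5/4 - (2 + 163/6)/(4*(O + O)) = 5/4 - 175/(24*(2*O)) = 5/4 - 175*1/(2*O)/24 = 5/4 - 175/(48*O))
1/k(t(-14, 14), D(20)) = 1/(5*(-35 + 12*(-25 - 1*14))/(48*(-25 - 1*14))) = 1/(5*(-35 + 12*(-25 - 14))/(48*(-25 - 14))) = 1/((5/48)*(-35 + 12*(-39))/(-39)) = 1/((5/48)*(-1/39)*(-35 - 468)) = 1/((5/48)*(-1/39)*(-503)) = 1/(2515/1872) = 1872/2515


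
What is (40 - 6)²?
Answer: 1156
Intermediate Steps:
(40 - 6)² = 34² = 1156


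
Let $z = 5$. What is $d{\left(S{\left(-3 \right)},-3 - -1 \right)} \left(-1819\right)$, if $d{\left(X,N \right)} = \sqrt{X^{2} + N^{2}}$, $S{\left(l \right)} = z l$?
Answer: $- 1819 \sqrt{229} \approx -27526.0$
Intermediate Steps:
$S{\left(l \right)} = 5 l$
$d{\left(X,N \right)} = \sqrt{N^{2} + X^{2}}$
$d{\left(S{\left(-3 \right)},-3 - -1 \right)} \left(-1819\right) = \sqrt{\left(-3 - -1\right)^{2} + \left(5 \left(-3\right)\right)^{2}} \left(-1819\right) = \sqrt{\left(-3 + 1\right)^{2} + \left(-15\right)^{2}} \left(-1819\right) = \sqrt{\left(-2\right)^{2} + 225} \left(-1819\right) = \sqrt{4 + 225} \left(-1819\right) = \sqrt{229} \left(-1819\right) = - 1819 \sqrt{229}$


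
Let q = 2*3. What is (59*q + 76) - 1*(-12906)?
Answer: 13336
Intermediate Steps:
q = 6
(59*q + 76) - 1*(-12906) = (59*6 + 76) - 1*(-12906) = (354 + 76) + 12906 = 430 + 12906 = 13336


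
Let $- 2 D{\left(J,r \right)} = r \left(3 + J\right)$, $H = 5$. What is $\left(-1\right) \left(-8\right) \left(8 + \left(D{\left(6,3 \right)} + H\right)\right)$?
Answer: $-4$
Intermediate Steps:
$D{\left(J,r \right)} = - \frac{r \left(3 + J\right)}{2}$
$\left(-1\right) \left(-8\right) \left(8 + \left(D{\left(6,3 \right)} + H\right)\right) = \left(-1\right) \left(-8\right) \left(8 + \left(\left(- \frac{1}{2}\right) 3 \left(3 + 6\right) + 5\right)\right) = 8 \left(8 + \left(\left(- \frac{1}{2}\right) 3 \cdot 9 + 5\right)\right) = 8 \left(8 + \left(- \frac{27}{2} + 5\right)\right) = 8 \left(8 - \frac{17}{2}\right) = 8 \left(- \frac{1}{2}\right) = -4$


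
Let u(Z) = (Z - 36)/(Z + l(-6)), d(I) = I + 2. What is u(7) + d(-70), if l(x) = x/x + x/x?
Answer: -641/9 ≈ -71.222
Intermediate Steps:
d(I) = 2 + I
l(x) = 2 (l(x) = 1 + 1 = 2)
u(Z) = (-36 + Z)/(2 + Z) (u(Z) = (Z - 36)/(Z + 2) = (-36 + Z)/(2 + Z))
u(7) + d(-70) = (-36 + 7)/(2 + 7) + (2 - 70) = -29/9 - 68 = -641/9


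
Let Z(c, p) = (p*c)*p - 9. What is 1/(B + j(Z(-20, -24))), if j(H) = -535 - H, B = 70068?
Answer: 1/81062 ≈ 1.2336e-5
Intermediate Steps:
Z(c, p) = -9 + c*p² (Z(c, p) = (c*p)*p - 9 = c*p² - 9 = -9 + c*p²)
1/(B + j(Z(-20, -24))) = 1/(70068 + (-535 - (-9 - 20*(-24)²))) = 1/(70068 + (-535 - (-9 - 20*576))) = 1/(70068 + (-535 - (-9 - 11520))) = 1/(70068 + (-535 - 1*(-11529))) = 1/(70068 + (-535 + 11529)) = 1/(70068 + 10994) = 1/81062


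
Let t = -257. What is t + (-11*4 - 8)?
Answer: -309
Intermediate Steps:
t + (-11*4 - 8) = -257 + (-11*4 - 8) = -257 + (-44 - 8) = -257 - 52 = -309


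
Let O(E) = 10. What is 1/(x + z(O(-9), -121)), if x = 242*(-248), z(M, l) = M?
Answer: -1/60006 ≈ -1.6665e-5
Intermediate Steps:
x = -60016
1/(x + z(O(-9), -121)) = 1/(-60016 + 10) = 1/(-60006) = -1/60006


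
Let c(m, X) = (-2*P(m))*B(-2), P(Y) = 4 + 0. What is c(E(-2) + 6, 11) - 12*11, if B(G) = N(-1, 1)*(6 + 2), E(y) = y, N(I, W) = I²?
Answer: -196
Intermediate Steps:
P(Y) = 4
B(G) = 8 (B(G) = (-1)²*(6 + 2) = 1*8 = 8)
c(m, X) = -64 (c(m, X) = -2*4*8 = -8*8 = -64)
c(E(-2) + 6, 11) - 12*11 = -64 - 12*11 = -64 - 132 = -196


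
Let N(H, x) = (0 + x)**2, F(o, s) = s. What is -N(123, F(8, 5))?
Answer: -25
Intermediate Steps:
N(H, x) = x**2
-N(123, F(8, 5)) = -1*5**2 = -1*25 = -25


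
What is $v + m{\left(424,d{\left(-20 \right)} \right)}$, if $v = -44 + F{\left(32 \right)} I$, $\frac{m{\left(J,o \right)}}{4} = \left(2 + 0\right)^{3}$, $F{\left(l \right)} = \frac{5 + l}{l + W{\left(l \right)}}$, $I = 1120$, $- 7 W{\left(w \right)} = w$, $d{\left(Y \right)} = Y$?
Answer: $\frac{8993}{6} \approx 1498.8$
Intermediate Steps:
$W{\left(w \right)} = - \frac{w}{7}$
$F{\left(l \right)} = \frac{7 \left(5 + l\right)}{6 l}$ ($F{\left(l \right)} = \frac{5 + l}{l - \frac{l}{7}} = \frac{5 + l}{\frac{6}{7} l} = \left(5 + l\right) \frac{7}{6 l} = \frac{7 \left(5 + l\right)}{6 l}$)
$m{\left(J,o \right)} = 32$ ($m{\left(J,o \right)} = 4 \left(2 + 0\right)^{3} = 4 \cdot 2^{3} = 4 \cdot 8 = 32$)
$v = \frac{8801}{6}$ ($v = -44 + \frac{7 \left(5 + 32\right)}{6 \cdot 32} \cdot 1120 = -44 + \frac{7}{6} \cdot \frac{1}{32} \cdot 37 \cdot 1120 = -44 + \frac{259}{192} \cdot 1120 = -44 + \frac{9065}{6} = \frac{8801}{6} \approx 1466.8$)
$v + m{\left(424,d{\left(-20 \right)} \right)} = \frac{8801}{6} + 32 = \frac{8993}{6}$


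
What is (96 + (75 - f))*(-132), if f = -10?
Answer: -23892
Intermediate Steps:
(96 + (75 - f))*(-132) = (96 + (75 - 1*(-10)))*(-132) = (96 + (75 + 10))*(-132) = (96 + 85)*(-132) = 181*(-132) = -23892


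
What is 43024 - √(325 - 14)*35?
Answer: 43024 - 35*√311 ≈ 42407.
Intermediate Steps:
43024 - √(325 - 14)*35 = 43024 - √311*35 = 43024 - 35*√311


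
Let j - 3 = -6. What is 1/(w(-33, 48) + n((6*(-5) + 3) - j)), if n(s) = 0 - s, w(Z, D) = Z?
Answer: -⅑ ≈ -0.11111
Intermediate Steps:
j = -3 (j = 3 - 6 = -3)
n(s) = -s
1/(w(-33, 48) + n((6*(-5) + 3) - j)) = 1/(-33 - ((6*(-5) + 3) - 1*(-3))) = 1/(-33 - ((-30 + 3) + 3)) = 1/(-33 - (-27 + 3)) = 1/(-33 - 1*(-24)) = 1/(-33 + 24) = 1/(-9) = -⅑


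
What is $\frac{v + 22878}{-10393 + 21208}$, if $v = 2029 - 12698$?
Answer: $\frac{12209}{10815} \approx 1.1289$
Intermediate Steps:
$v = -10669$ ($v = 2029 - 12698 = -10669$)
$\frac{v + 22878}{-10393 + 21208} = \frac{-10669 + 22878}{-10393 + 21208} = \frac{12209}{10815}$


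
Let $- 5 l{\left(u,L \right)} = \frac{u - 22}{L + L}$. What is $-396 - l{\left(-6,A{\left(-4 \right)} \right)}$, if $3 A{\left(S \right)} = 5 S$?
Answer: $- \frac{19779}{50} \approx -395.58$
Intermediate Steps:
$A{\left(S \right)} = \frac{5 S}{3}$
$l{\left(u,L \right)} = - \frac{-22 + u}{10 L}$ ($l{\left(u,L \right)} = - \frac{\left(u - 22\right) \frac{1}{L + L}}{5} = - \frac{\left(-22 + u\right) \frac{1}{2 L}}{5} = - \frac{\frac{1}{2} \frac{1}{L} \left(-22 + u\right)}{5} = - \frac{-22 + u}{10 L}$)
$-396 - l{\left(-6,A{\left(-4 \right)} \right)} = -396 - \frac{22 - -6}{10 \cdot \frac{5}{3} \left(-4\right)} = -396 - \frac{22 + 6}{10 \left(- \frac{20}{3}\right)} = -396 - \frac{1}{10} \left(- \frac{3}{20}\right) 28 = -396 - - \frac{21}{50} = -396 + \frac{21}{50} = - \frac{19779}{50}$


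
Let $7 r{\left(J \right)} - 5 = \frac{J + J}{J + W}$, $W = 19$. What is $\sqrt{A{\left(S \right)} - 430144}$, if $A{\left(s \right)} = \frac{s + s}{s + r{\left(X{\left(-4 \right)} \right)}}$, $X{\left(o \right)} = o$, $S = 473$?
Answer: $\frac{11 i \sqrt{2198053916494}}{24866} \approx 655.85 i$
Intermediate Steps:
$r{\left(J \right)} = \frac{5}{7} + \frac{2 J}{7 \left(19 + J\right)}$ ($r{\left(J \right)} = \frac{5}{7} + \frac{\left(J + J\right) \frac{1}{J + 19}}{7} = \frac{5}{7} + \frac{2 J \frac{1}{19 + J}}{7} = \frac{5}{7} + \frac{2 J}{7 \left(19 + J\right)}$)
$A{\left(s \right)} = \frac{2 s}{\frac{67}{105} + s}$ ($A{\left(s \right)} = \frac{s + s}{s + \frac{\frac{95}{7} - 4}{19 - 4}} = \frac{2 s}{s + \frac{1}{15} \cdot \frac{67}{7}} = \frac{2 s}{s + \frac{67}{105}} = \frac{2 s}{\frac{67}{105} + s}$)
$\sqrt{A{\left(S \right)} - 430144} = \sqrt{210 \cdot 473 \frac{1}{67 + 105 \cdot 473} - 430144} = \sqrt{210 \cdot 473 \frac{1}{67 + 49665} - 430144} = \sqrt{210 \cdot 473 \cdot \frac{1}{49732} - 430144} = \sqrt{\frac{49665}{24866} - 430144} = \sqrt{- \frac{10695911039}{24866}} = \frac{11 i \sqrt{2198053916494}}{24866}$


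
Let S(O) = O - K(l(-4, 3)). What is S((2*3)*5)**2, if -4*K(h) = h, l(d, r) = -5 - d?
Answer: 14161/16 ≈ 885.06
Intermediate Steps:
K(h) = -h/4
S(O) = -1/4 + O (S(O) = O - (-1)*(-5 - 1*(-4))/4 = O - (-1)*(-5 + 4)/4 = O - (-1)*(-1)/4 = O - 1*1/4 = O - 1/4 = -1/4 + O)
S((2*3)*5)**2 = (-1/4 + (2*3)*5)**2 = (-1/4 + 6*5)**2 = (-1/4 + 30)**2 = (119/4)**2 = 14161/16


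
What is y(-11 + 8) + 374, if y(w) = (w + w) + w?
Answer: 365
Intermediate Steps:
y(w) = 3*w (y(w) = 2*w + w = 3*w)
y(-11 + 8) + 374 = 3*(-11 + 8) + 374 = 3*(-3) + 374 = -9 + 374 = 365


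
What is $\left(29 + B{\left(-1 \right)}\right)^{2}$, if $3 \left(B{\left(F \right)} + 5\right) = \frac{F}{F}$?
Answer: $\frac{5329}{9} \approx 592.11$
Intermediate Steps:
$B{\left(F \right)} = - \frac{14}{3}$ ($B{\left(F \right)} = -5 + \frac{F \frac{1}{F}}{3} = -5 + \frac{1}{3} \cdot 1 = -5 + \frac{1}{3} = - \frac{14}{3}$)
$\left(29 + B{\left(-1 \right)}\right)^{2} = \left(29 - \frac{14}{3}\right)^{2} = \left(\frac{73}{3}\right)^{2} = \frac{5329}{9}$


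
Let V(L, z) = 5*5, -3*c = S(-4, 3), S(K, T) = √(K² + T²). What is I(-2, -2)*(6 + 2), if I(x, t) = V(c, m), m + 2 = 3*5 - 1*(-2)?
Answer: 200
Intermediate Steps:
m = 15 (m = -2 + (3*5 - 1*(-2)) = -2 + (15 + 2) = -2 + 17 = 15)
c = -5/3 (c = -√((-4)² + 3²)/3 = -√(16 + 9)/3 = -√25/3 = -⅓*5 = -5/3 ≈ -1.6667)
V(L, z) = 25
I(x, t) = 25
I(-2, -2)*(6 + 2) = 25*(6 + 2) = 25*8 = 200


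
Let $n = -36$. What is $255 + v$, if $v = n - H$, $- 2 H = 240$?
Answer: $339$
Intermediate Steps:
$H = -120$ ($H = \left(- \frac{1}{2}\right) 240 = -120$)
$v = 84$ ($v = -36 - -120 = -36 + 120 = 84$)
$255 + v = 255 + 84 = 339$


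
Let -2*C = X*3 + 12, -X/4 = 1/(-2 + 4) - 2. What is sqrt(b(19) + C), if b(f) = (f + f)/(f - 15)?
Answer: I*sqrt(22)/2 ≈ 2.3452*I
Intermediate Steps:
b(f) = 2*f/(-15 + f) (b(f) = (2*f)/(-15 + f) = 2*f/(-15 + f))
X = 6 (X = -4*(1/(-2 + 4) - 2) = -4*(1/2 - 2) = -4*(-3/2) = 6)
C = -15 (C = -(6*3 + 12)/2 = -(18 + 12)/2 = -1/2*30 = -15)
sqrt(b(19) + C) = sqrt(2*19/(-15 + 19) - 15) = sqrt(2*19/4 - 15) = sqrt(2*19*(1/4) - 15) = sqrt(19/2 - 15) = sqrt(-11/2) = I*sqrt(22)/2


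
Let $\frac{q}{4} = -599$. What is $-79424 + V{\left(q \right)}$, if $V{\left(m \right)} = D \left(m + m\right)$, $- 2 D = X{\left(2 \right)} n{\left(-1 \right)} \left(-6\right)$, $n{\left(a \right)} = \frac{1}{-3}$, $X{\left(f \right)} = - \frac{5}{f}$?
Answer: $-91404$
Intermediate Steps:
$q = -2396$ ($q = 4 \left(-599\right) = -2396$)
$n{\left(a \right)} = - \frac{1}{3}$
$D = \frac{5}{2}$ ($D = - \frac{- \frac{5}{2} \left(- \frac{1}{3}\right) \left(-6\right)}{2} = - \frac{\left(-5\right) \frac{1}{2} \left(- \frac{1}{3}\right) \left(-6\right)}{2} = - \frac{\left(- \frac{5}{2}\right) \left(- \frac{1}{3}\right) \left(-6\right)}{2} = - \frac{\frac{5}{6} \left(-6\right)}{2} = \left(- \frac{1}{2}\right) \left(-5\right) = \frac{5}{2} \approx 2.5$)
$V{\left(m \right)} = 5 m$ ($V{\left(m \right)} = \frac{5 \left(m + m\right)}{2} = \frac{5 \cdot 2 m}{2} = 5 m$)
$-79424 + V{\left(q \right)} = -79424 + 5 \left(-2396\right) = -79424 - 11980 = -91404$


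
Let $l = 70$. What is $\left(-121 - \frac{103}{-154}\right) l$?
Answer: $- \frac{92655}{11} \approx -8423.2$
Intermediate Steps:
$\left(-121 - \frac{103}{-154}\right) l = \left(-121 - \frac{103}{-154}\right) 70 = \left(-121 - - \frac{103}{154}\right) 70 = \left(-121 + \frac{103}{154}\right) 70 = \left(- \frac{18531}{154}\right) 70 = - \frac{92655}{11}$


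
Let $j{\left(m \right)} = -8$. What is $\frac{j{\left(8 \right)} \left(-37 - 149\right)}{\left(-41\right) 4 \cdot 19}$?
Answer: $- \frac{372}{779} \approx -0.47754$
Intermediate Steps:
$\frac{j{\left(8 \right)} \left(-37 - 149\right)}{\left(-41\right) 4 \cdot 19} = \frac{\left(-8\right) \left(-37 - 149\right)}{\left(-41\right) 4 \cdot 19} = \frac{\left(-8\right) \left(-186\right)}{\left(-164\right) 19} = \frac{1488}{-3116} = 1488 \left(- \frac{1}{3116}\right) = - \frac{372}{779}$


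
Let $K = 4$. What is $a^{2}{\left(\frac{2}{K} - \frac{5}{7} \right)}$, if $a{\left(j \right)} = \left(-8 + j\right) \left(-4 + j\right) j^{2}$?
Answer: $\frac{3728934225}{1475789056} \approx 2.5267$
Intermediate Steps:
$a{\left(j \right)} = j^{2} \left(-8 + j\right) \left(-4 + j\right)$
$a^{2}{\left(\frac{2}{K} - \frac{5}{7} \right)} = \left(\left(\frac{2}{4} - \frac{5}{7}\right)^{2} \left(32 + \left(\frac{2}{4} - \frac{5}{7}\right)^{2} - 12 \left(\frac{2}{4} - \frac{5}{7}\right)\right)\right)^{2} = \left(\left(2 \cdot \frac{1}{4} - \frac{5}{7}\right)^{2} \left(32 + \left(2 \cdot \frac{1}{4} - \frac{5}{7}\right)^{2} - 12 \left(2 \cdot \frac{1}{4} - \frac{5}{7}\right)\right)\right)^{2} = \left(\left(\frac{1}{2} - \frac{5}{7}\right)^{2} \left(32 + \left(\frac{1}{2} - \frac{5}{7}\right)^{2} - 12 \left(\frac{1}{2} - \frac{5}{7}\right)\right)\right)^{2} = \left(\left(- \frac{3}{14}\right)^{2} \left(32 + \left(- \frac{3}{14}\right)^{2} - - \frac{18}{7}\right)\right)^{2} = \left(\frac{9 \left(32 + \frac{9}{196} + \frac{18}{7}\right)}{196}\right)^{2} = \left(\frac{9}{196} \cdot \frac{6785}{196}\right)^{2} = \left(\frac{61065}{38416}\right)^{2} = \frac{3728934225}{1475789056}$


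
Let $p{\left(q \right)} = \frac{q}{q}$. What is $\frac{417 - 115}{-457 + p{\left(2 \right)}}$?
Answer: $- \frac{151}{228} \approx -0.66228$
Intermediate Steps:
$p{\left(q \right)} = 1$
$\frac{417 - 115}{-457 + p{\left(2 \right)}} = \frac{417 - 115}{-457 + 1} = \frac{302}{-456} = 302 \left(- \frac{1}{456}\right) = - \frac{151}{228}$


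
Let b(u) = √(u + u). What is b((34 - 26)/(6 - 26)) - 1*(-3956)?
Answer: 3956 + 2*I*√5/5 ≈ 3956.0 + 0.89443*I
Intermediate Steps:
b(u) = √2*√u (b(u) = √(2*u) = √2*√u)
b((34 - 26)/(6 - 26)) - 1*(-3956) = √2*√((34 - 26)/(6 - 26)) - 1*(-3956) = √2*√(8/(-20)) + 3956 = √2*√(8*(-1/20)) + 3956 = √2*√(-⅖) + 3956 = √2*(I*√10/5) + 3956 = 2*I*√5/5 + 3956 = 3956 + 2*I*√5/5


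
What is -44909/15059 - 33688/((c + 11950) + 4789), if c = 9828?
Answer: -1700404995/400072453 ≈ -4.2502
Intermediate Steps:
-44909/15059 - 33688/((c + 11950) + 4789) = -44909/15059 - 33688/((9828 + 11950) + 4789) = -44909*1/15059 - 33688/(21778 + 4789) = -44909/15059 - 33688/26567 = -1700404995/400072453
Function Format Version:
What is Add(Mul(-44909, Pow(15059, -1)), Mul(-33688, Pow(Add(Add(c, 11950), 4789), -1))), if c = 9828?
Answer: Rational(-1700404995, 400072453) ≈ -4.2502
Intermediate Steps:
Add(Mul(-44909, Pow(15059, -1)), Mul(-33688, Pow(Add(Add(c, 11950), 4789), -1))) = Add(Mul(-44909, Pow(15059, -1)), Mul(-33688, Pow(Add(Add(9828, 11950), 4789), -1))) = Add(Mul(-44909, Rational(1, 15059)), Mul(-33688, Pow(Add(21778, 4789), -1))) = Add(Rational(-44909, 15059), Mul(-33688, Pow(26567, -1))) = Add(Rational(-44909, 15059), Mul(-33688, Rational(1, 26567))) = Add(Rational(-44909, 15059), Rational(-33688, 26567)) = Rational(-1700404995, 400072453)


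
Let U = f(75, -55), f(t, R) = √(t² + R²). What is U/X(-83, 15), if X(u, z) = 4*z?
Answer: √346/12 ≈ 1.5501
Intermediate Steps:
f(t, R) = √(R² + t²)
U = 5*√346 (U = √((-55)² + 75²) = √(3025 + 5625) = √8650 = 5*√346 ≈ 93.005)
U/X(-83, 15) = (5*√346)/((4*15)) = (5*√346)/60 = (5*√346)*(1/60) = √346/12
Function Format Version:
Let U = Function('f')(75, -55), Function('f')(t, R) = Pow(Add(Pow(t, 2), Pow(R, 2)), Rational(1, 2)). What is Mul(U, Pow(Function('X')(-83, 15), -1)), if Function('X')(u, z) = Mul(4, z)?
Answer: Mul(Rational(1, 12), Pow(346, Rational(1, 2))) ≈ 1.5501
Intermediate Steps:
Function('f')(t, R) = Pow(Add(Pow(R, 2), Pow(t, 2)), Rational(1, 2))
U = Mul(5, Pow(346, Rational(1, 2))) (U = Pow(Add(Pow(-55, 2), Pow(75, 2)), Rational(1, 2)) = Pow(Add(3025, 5625), Rational(1, 2)) = Pow(8650, Rational(1, 2)) = Mul(5, Pow(346, Rational(1, 2))) ≈ 93.005)
Mul(U, Pow(Function('X')(-83, 15), -1)) = Mul(Mul(5, Pow(346, Rational(1, 2))), Pow(Mul(4, 15), -1)) = Mul(Mul(5, Pow(346, Rational(1, 2))), Pow(60, -1)) = Mul(Mul(5, Pow(346, Rational(1, 2))), Rational(1, 60)) = Mul(Rational(1, 12), Pow(346, Rational(1, 2)))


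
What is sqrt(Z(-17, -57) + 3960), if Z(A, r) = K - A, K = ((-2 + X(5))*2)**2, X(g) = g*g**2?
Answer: 11*sqrt(533) ≈ 253.95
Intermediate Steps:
X(g) = g**3
K = 60516 (K = ((-2 + 5**3)*2)**2 = ((-2 + 125)*2)**2 = (123*2)**2 = 246**2 = 60516)
Z(A, r) = 60516 - A
sqrt(Z(-17, -57) + 3960) = sqrt((60516 - 1*(-17)) + 3960) = sqrt((60516 + 17) + 3960) = sqrt(60533 + 3960) = sqrt(64493) = 11*sqrt(533)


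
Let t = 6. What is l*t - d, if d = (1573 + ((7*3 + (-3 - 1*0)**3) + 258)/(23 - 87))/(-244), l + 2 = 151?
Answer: 3515281/3904 ≈ 900.43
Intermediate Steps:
l = 149 (l = -2 + 151 = 149)
d = -25105/3904 (d = (1573 + ((21 + (-3 + 0)**3) + 258)/(-64))*(-1/244) = (1573 + ((21 + (-3)**3) + 258)*(-1/64))*(-1/244) = (1573 + ((21 - 27) + 258)*(-1/64))*(-1/244) = (1573 + (-6 + 258)*(-1/64))*(-1/244) = (1573 + 252*(-1/64))*(-1/244) = (1573 - 63/16)*(-1/244) = (25105/16)*(-1/244) = -25105/3904 ≈ -6.4306)
l*t - d = 149*6 - 1*(-25105/3904) = 894 + 25105/3904 = 3515281/3904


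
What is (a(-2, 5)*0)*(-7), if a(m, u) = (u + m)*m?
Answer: 0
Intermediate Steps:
a(m, u) = m*(m + u) (a(m, u) = (m + u)*m = m*(m + u))
(a(-2, 5)*0)*(-7) = (-2*(-2 + 5)*0)*(-7) = (-2*3*0)*(-7) = -6*0*(-7) = 0*(-7) = 0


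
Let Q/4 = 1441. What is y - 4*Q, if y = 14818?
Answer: -8238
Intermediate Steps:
Q = 5764 (Q = 4*1441 = 5764)
y - 4*Q = 14818 - 4*5764 = 14818 - 23056 = -8238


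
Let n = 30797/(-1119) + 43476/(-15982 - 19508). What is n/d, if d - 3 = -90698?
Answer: 190272529/600299775075 ≈ 0.00031696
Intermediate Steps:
d = -90695 (d = 3 - 90698 = -90695)
n = -190272529/6618885 (n = 30797*(-1/1119) + 43476/(-35490) = -30797/1119 + 43476*(-1/35490) = -30797/1119 - 7246/5915 = -190272529/6618885 ≈ -28.747)
n/d = -190272529/6618885/(-90695) = -190272529/6618885*(-1/90695) = 190272529/600299775075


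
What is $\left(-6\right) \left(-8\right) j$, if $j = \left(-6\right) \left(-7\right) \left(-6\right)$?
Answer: $-12096$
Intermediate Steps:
$j = -252$ ($j = 42 \left(-6\right) = -252$)
$\left(-6\right) \left(-8\right) j = \left(-6\right) \left(-8\right) \left(-252\right) = 48 \left(-252\right) = -12096$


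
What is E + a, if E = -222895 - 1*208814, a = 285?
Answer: -431424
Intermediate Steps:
E = -431709 (E = -222895 - 208814 = -431709)
E + a = -431709 + 285 = -431424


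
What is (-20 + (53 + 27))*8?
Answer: 480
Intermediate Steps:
(-20 + (53 + 27))*8 = (-20 + 80)*8 = 60*8 = 480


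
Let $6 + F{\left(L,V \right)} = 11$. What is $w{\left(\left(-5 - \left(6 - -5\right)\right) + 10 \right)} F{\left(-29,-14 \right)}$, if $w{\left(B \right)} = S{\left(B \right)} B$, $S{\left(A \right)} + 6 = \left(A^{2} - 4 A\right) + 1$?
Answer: $-1650$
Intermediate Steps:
$F{\left(L,V \right)} = 5$ ($F{\left(L,V \right)} = -6 + 11 = 5$)
$S{\left(A \right)} = -5 + A^{2} - 4 A$ ($S{\left(A \right)} = -6 + \left(\left(A^{2} - 4 A\right) + 1\right) = -6 + \left(1 + A^{2} - 4 A\right) = -5 + A^{2} - 4 A$)
$w{\left(B \right)} = B \left(-5 + B^{2} - 4 B\right)$ ($w{\left(B \right)} = \left(-5 + B^{2} - 4 B\right) B = B \left(-5 + B^{2} - 4 B\right)$)
$w{\left(\left(-5 - \left(6 - -5\right)\right) + 10 \right)} F{\left(-29,-14 \right)} = \left(\left(-5 - \left(6 - -5\right)\right) + 10\right) \left(-5 + \left(\left(-5 - \left(6 - -5\right)\right) + 10\right)^{2} - 4 \left(\left(-5 - \left(6 - -5\right)\right) + 10\right)\right) 5 = \left(\left(-5 - \left(6 + 5\right)\right) + 10\right) \left(-5 + \left(\left(-5 - \left(6 + 5\right)\right) + 10\right)^{2} - 4 \left(\left(-5 - \left(6 + 5\right)\right) + 10\right)\right) 5 = \left(\left(-5 - 11\right) + 10\right) \left(-5 + \left(\left(-5 - 11\right) + 10\right)^{2} - 4 \left(\left(-5 - 11\right) + 10\right)\right) 5 = \left(-16 + 10\right) \left(-5 + \left(-16 + 10\right)^{2} - 4 \left(-16 + 10\right)\right) 5 = - 6 \left(-5 + \left(-6\right)^{2} - -24\right) 5 = - 6 \left(-5 + 36 + 24\right) 5 = \left(-6\right) 55 \cdot 5 = \left(-330\right) 5 = -1650$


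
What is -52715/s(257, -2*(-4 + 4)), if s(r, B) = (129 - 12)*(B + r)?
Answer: -4055/2313 ≈ -1.7531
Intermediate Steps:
s(r, B) = 117*B + 117*r (s(r, B) = 117*(B + r) = 117*B + 117*r)
-52715/s(257, -2*(-4 + 4)) = -52715/(117*(-2*(-4 + 4)) + 117*257) = -52715/(117*(-2*0) + 30069) = -52715/(117*0 + 30069) = -52715/(0 + 30069) = -52715/30069 = -52715*1/30069 = -4055/2313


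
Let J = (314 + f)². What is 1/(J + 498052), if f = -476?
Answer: 1/524296 ≈ 1.9073e-6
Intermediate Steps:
J = 26244 (J = (314 - 476)² = (-162)² = 26244)
1/(J + 498052) = 1/(26244 + 498052) = 1/524296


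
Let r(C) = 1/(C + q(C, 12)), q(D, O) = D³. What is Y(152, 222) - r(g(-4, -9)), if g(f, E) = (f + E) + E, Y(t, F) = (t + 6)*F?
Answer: 374260921/10670 ≈ 35076.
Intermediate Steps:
Y(t, F) = F*(6 + t) (Y(t, F) = (6 + t)*F = F*(6 + t))
g(f, E) = f + 2*E (g(f, E) = (E + f) + E = f + 2*E)
r(C) = 1/(C + C³)
Y(152, 222) - r(g(-4, -9)) = 222*(6 + 152) - 1/((-4 + 2*(-9)) + (-4 + 2*(-9))³) = 222*158 - 1/((-4 - 18) + (-4 - 18)³) = 35076 - 1/(-22 + (-22)³) = 35076 - 1/(-22 - 10648) = 35076 - 1/(-10670) = 35076 - 1*(-1/10670) = 35076 + 1/10670 = 374260921/10670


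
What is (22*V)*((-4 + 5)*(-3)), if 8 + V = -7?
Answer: 990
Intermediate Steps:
V = -15 (V = -8 - 7 = -15)
(22*V)*((-4 + 5)*(-3)) = (22*(-15))*((-4 + 5)*(-3)) = -330*(-3) = 990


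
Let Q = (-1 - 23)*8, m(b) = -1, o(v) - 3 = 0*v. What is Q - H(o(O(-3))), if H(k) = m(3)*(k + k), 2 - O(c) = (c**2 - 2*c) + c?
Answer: -186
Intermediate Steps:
O(c) = 2 + c - c**2 (O(c) = 2 - ((c**2 - 2*c) + c) = 2 - (c**2 - c) = 2 + (c - c**2) = 2 + c - c**2)
o(v) = 3 (o(v) = 3 + 0*v = 3 + 0 = 3)
Q = -192 (Q = -24*8 = -192)
H(k) = -2*k (H(k) = -(k + k) = -2*k)
Q - H(o(O(-3))) = -192 - (-2)*3 = -192 - 1*(-6) = -192 + 6 = -186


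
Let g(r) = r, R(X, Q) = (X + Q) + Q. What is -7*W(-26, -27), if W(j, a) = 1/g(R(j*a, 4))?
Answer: -7/710 ≈ -0.0098592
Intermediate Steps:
R(X, Q) = X + 2*Q (R(X, Q) = (Q + X) + Q = X + 2*Q)
W(j, a) = 1/(8 + a*j) (W(j, a) = 1/(j*a + 2*4) = 1/(a*j + 8) = 1/(8 + a*j))
-7*W(-26, -27) = -7/(8 - 27*(-26)) = -7/(8 + 702) = -7/710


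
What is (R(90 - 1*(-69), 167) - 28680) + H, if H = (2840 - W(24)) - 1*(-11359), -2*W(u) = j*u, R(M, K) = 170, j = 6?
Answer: -14239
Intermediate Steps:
W(u) = -3*u
H = 14271 (H = (2840 - (-3)*24) - 1*(-11359) = (2840 - 1*(-72)) + 11359 = (2840 + 72) + 11359 = 2912 + 11359 = 14271)
(R(90 - 1*(-69), 167) - 28680) + H = (170 - 28680) + 14271 = -28510 + 14271 = -14239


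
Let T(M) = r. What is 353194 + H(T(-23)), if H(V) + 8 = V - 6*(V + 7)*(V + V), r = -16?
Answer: 351442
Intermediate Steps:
T(M) = -16
H(V) = -8 + V - 12*V*(7 + V) (H(V) = -8 + (V - 6*(V + 7)*(V + V)) = -8 + (V - 6*(7 + V)*2*V) = -8 + (V - 12*V*(7 + V)) = -8 + V - 12*V*(7 + V))
353194 + H(T(-23)) = 353194 + (-8 - 83*(-16) - 12*(-16)**2) = 353194 + (-8 + 1328 - 12*256) = 353194 + (-8 + 1328 - 3072) = 353194 - 1752 = 351442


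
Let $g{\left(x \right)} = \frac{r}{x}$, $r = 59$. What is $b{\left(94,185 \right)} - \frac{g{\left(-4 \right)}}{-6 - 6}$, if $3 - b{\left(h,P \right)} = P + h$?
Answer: $- \frac{13307}{48} \approx -277.23$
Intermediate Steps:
$b{\left(h,P \right)} = 3 - P - h$ ($b{\left(h,P \right)} = 3 - \left(P + h\right) = 3 - P - h$)
$g{\left(x \right)} = \frac{59}{x}$
$b{\left(94,185 \right)} - \frac{g{\left(-4 \right)}}{-6 - 6} = \left(3 - 185 - 94\right) - \frac{59 \frac{1}{-4}}{-6 - 6} = \left(3 - 185 - 94\right) - \frac{59 \left(- \frac{1}{4}\right)}{-12} = -276 - \left(- \frac{59}{4}\right) \left(- \frac{1}{12}\right) = -276 - \frac{59}{48} = - \frac{13307}{48}$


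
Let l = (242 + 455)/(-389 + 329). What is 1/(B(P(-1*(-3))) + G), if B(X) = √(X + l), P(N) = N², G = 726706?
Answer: 43602360/31686096626317 - 2*I*√2355/31686096626317 ≈ 1.3761e-6 - 3.0631e-12*I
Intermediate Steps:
l = -697/60 (l = 697/(-60) = 697*(-1/60) = -697/60 ≈ -11.617)
B(X) = √(-697/60 + X) (B(X) = √(X - 697/60) = √(-697/60 + X))
1/(B(P(-1*(-3))) + G) = 1/(√(-10455 + 900*(-1*(-3))²)/30 + 726706) = 1/(√(-10455 + 900*3²)/30 + 726706) = 1/(√(-10455 + 900*9)/30 + 726706) = 1/(√(-10455 + 8100)/30 + 726706) = 1/(√(-2355)/30 + 726706) = 1/((I*√2355)/30 + 726706) = 1/(I*√2355/30 + 726706) = 1/(726706 + I*√2355/30)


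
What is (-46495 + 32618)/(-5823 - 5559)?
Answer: 13877/11382 ≈ 1.2192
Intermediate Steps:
(-46495 + 32618)/(-5823 - 5559) = -13877/(-11382) = -13877*(-1/11382) = 13877/11382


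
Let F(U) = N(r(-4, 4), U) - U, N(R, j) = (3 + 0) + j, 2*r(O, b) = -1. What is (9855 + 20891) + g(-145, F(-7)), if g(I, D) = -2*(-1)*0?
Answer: 30746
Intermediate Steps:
r(O, b) = -1/2 (r(O, b) = (1/2)*(-1) = -1/2)
N(R, j) = 3 + j
F(U) = 3 (F(U) = (3 + U) - U = 3)
g(I, D) = 0 (g(I, D) = 2*0 = 0)
(9855 + 20891) + g(-145, F(-7)) = (9855 + 20891) + 0 = 30746 + 0 = 30746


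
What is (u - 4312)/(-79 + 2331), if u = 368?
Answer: -986/563 ≈ -1.7513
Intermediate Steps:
(u - 4312)/(-79 + 2331) = (368 - 4312)/(-79 + 2331) = -3944/2252 = -3944*1/2252 = -986/563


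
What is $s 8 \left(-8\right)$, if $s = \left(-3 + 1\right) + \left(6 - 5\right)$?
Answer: $64$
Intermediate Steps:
$s = -1$ ($s = -2 + 1 = -1$)
$s 8 \left(-8\right) = \left(-1\right) 8 \left(-8\right) = \left(-8\right) \left(-8\right) = 64$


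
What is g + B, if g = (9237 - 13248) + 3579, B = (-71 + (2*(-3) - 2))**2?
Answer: 5809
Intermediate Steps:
B = 6241 (B = (-71 + (-6 - 2))**2 = (-71 - 8)**2 = (-79)**2 = 6241)
g = -432 (g = -4011 + 3579 = -432)
g + B = -432 + 6241 = 5809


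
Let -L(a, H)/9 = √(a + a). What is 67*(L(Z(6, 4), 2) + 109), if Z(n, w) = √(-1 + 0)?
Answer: 6700 - 603*I ≈ 6700.0 - 603.0*I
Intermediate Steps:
Z(n, w) = I (Z(n, w) = √(-1) = I)
L(a, H) = -9*√2*√a (L(a, H) = -9*√(a + a) = -9*√2*√a)
67*(L(Z(6, 4), 2) + 109) = 67*(-9*√2*√I + 109) = 67*(109 - 9*√2*√I) = 7303 - 603*√2*√I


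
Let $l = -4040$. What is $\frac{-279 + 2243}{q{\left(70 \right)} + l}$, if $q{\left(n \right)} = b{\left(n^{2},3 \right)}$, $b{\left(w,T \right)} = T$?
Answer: $- \frac{1964}{4037} \approx -0.4865$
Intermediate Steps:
$q{\left(n \right)} = 3$
$\frac{-279 + 2243}{q{\left(70 \right)} + l} = \frac{-279 + 2243}{3 - 4040} = \frac{1964}{-4037} = 1964 \left(- \frac{1}{4037}\right) = - \frac{1964}{4037}$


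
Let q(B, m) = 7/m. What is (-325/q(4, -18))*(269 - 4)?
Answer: 1550250/7 ≈ 2.2146e+5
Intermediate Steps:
(-325/q(4, -18))*(269 - 4) = (-325/(7/(-18)))*(269 - 4) = -325/(7*(-1/18))*265 = -325/(-7/18)*265 = -325*(-18/7)*265 = (5850/7)*265 = 1550250/7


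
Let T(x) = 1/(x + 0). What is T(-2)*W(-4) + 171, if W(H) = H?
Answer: 173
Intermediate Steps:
T(x) = 1/x
T(-2)*W(-4) + 171 = -4/(-2) + 171 = -½*(-4) + 171 = 2 + 171 = 173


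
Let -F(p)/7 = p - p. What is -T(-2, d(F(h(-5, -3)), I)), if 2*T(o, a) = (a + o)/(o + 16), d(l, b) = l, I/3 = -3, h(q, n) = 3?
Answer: 1/14 ≈ 0.071429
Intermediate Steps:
F(p) = 0 (F(p) = -7*(p - p) = -7*0 = 0)
I = -9 (I = 3*(-3) = -9)
T(o, a) = (a + o)/(2*(16 + o)) (T(o, a) = ((a + o)/(o + 16))/2 = ((a + o)/(16 + o))/2 = (a + o)/(2*(16 + o)))
-T(-2, d(F(h(-5, -3)), I)) = -(0 - 2)/(2*(16 - 2)) = -(-2)/(2*14) = -1*(-1/14) = 1/14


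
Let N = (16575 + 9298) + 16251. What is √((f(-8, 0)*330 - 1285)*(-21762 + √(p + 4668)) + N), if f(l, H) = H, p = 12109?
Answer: √(28006294 - 1285*√16777) ≈ 5276.4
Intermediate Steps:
N = 42124 (N = 25873 + 16251 = 42124)
√((f(-8, 0)*330 - 1285)*(-21762 + √(p + 4668)) + N) = √((0*330 - 1285)*(-21762 + √(12109 + 4668)) + 42124) = √((0 - 1285)*(-21762 + √16777) + 42124) = √(-1285*(-21762 + √16777) + 42124) = √((27964170 - 1285*√16777) + 42124) = √(28006294 - 1285*√16777)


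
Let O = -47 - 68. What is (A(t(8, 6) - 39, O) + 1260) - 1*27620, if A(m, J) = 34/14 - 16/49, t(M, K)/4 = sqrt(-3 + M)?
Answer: -1291537/49 ≈ -26358.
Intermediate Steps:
t(M, K) = 4*sqrt(-3 + M)
O = -115
A(m, J) = 103/49 (A(m, J) = 34*(1/14) - 16*1/49 = 17/7 - 16/49 = 103/49)
(A(t(8, 6) - 39, O) + 1260) - 1*27620 = (103/49 + 1260) - 1*27620 = 61843/49 - 27620 = -1291537/49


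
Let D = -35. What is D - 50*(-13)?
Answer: 615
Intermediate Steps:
D - 50*(-13) = -35 - 50*(-13) = -35 + 650 = 615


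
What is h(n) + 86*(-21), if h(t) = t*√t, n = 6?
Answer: -1806 + 6*√6 ≈ -1791.3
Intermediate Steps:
h(t) = t^(3/2)
h(n) + 86*(-21) = 6^(3/2) + 86*(-21) = 6*√6 - 1806 = -1806 + 6*√6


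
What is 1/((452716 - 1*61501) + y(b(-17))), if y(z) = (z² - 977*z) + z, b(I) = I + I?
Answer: 1/425555 ≈ 2.3499e-6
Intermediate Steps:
b(I) = 2*I
y(z) = z² - 976*z
1/((452716 - 1*61501) + y(b(-17))) = 1/((452716 - 1*61501) + (2*(-17))*(-976 + 2*(-17))) = 1/((452716 - 61501) - 34*(-976 - 34)) = 1/(391215 - 34*(-1010)) = 1/(391215 + 34340) = 1/425555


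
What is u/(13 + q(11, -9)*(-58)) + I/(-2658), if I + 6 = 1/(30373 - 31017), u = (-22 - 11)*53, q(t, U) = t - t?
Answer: -2993804003/22252776 ≈ -134.54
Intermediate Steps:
q(t, U) = 0
u = -1749 (u = -33*53 = -1749)
I = -3865/644 (I = -6 + 1/(30373 - 31017) = -6 + 1/(-644) = -6 - 1/644 = -3865/644 ≈ -6.0016)
u/(13 + q(11, -9)*(-58)) + I/(-2658) = -1749/(13 + 0*(-58)) - 3865/644/(-2658) = -1749/(13 + 0) - 3865/644*(-1/2658) = -1749/13 + 3865/1711752 = -2993804003/22252776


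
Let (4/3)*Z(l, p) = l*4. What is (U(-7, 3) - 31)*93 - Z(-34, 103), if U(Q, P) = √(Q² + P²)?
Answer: -2781 + 93*√58 ≈ -2072.7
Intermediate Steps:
Z(l, p) = 3*l (Z(l, p) = 3*(l*4)/4 = 3*(4*l)/4 = 3*l)
U(Q, P) = √(P² + Q²)
(U(-7, 3) - 31)*93 - Z(-34, 103) = (√(3² + (-7)²) - 31)*93 - 3*(-34) = (√(9 + 49) - 31)*93 - 1*(-102) = (√58 - 31)*93 + 102 = (-31 + √58)*93 + 102 = (-2883 + 93*√58) + 102 = -2781 + 93*√58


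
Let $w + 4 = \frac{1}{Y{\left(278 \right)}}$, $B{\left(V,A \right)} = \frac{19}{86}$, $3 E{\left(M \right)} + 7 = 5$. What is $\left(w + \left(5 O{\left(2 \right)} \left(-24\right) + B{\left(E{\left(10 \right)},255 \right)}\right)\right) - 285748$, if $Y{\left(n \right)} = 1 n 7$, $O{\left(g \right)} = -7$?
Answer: $- \frac{11920423903}{41839} \approx -2.8491 \cdot 10^{5}$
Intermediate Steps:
$E{\left(M \right)} = - \frac{2}{3}$ ($E{\left(M \right)} = - \frac{7}{3} + \frac{1}{3} \cdot 5 = - \frac{7}{3} + \frac{5}{3} = - \frac{2}{3}$)
$B{\left(V,A \right)} = \frac{19}{86}$ ($B{\left(V,A \right)} = 19 \cdot \frac{1}{86} = \frac{19}{86}$)
$Y{\left(n \right)} = 7 n$ ($Y{\left(n \right)} = n 7 = 7 n$)
$w = - \frac{7783}{1946}$ ($w = -4 + \frac{1}{7 \cdot 278} = -4 + \frac{1}{1946} = - \frac{7783}{1946} \approx -3.9995$)
$\left(w + \left(5 O{\left(2 \right)} \left(-24\right) + B{\left(E{\left(10 \right)},255 \right)}\right)\right) - 285748 = \left(- \frac{7783}{1946} + \left(5 \left(-7\right) \left(-24\right) + \frac{19}{86}\right)\right) - 285748 = \left(- \frac{7783}{1946} + \left(\left(-35\right) \left(-24\right) + \frac{19}{86}\right)\right) - 285748 = \left(- \frac{7783}{1946} + \left(840 + \frac{19}{86}\right)\right) - 285748 = \left(- \frac{7783}{1946} + \frac{72259}{86}\right) - 285748 = \frac{34986669}{41839} - 285748 = - \frac{11920423903}{41839}$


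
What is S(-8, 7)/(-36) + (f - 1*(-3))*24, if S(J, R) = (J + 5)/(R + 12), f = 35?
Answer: 207937/228 ≈ 912.00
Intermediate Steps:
S(J, R) = (5 + J)/(12 + R)
S(-8, 7)/(-36) + (f - 1*(-3))*24 = ((5 - 8)/(12 + 7))/(-36) + (35 - 1*(-3))*24 = (-3/19)*(-1/36) + (35 + 3)*24 = ((1/19)*(-3))*(-1/36) + 38*24 = -3/19*(-1/36) + 912 = 1/228 + 912 = 207937/228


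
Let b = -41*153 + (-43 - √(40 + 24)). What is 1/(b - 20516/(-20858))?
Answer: -10429/65942738 ≈ -0.00015815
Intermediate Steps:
b = -6324 (b = -6273 + (-43 - √64) = -6273 + (-43 - 1*8) = -6273 + (-43 - 8) = -6273 - 51 = -6324)
1/(b - 20516/(-20858)) = 1/(-6324 - 20516/(-20858)) = 1/(-6324 - 20516*(-1/20858)) = 1/(-6324 + 10258/10429) = 1/(-65942738/10429) = -10429/65942738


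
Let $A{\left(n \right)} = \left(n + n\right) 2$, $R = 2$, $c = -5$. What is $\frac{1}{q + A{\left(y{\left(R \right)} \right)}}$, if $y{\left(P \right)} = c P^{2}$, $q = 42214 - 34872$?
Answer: $\frac{1}{7262} \approx 0.0001377$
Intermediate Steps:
$q = 7342$
$y{\left(P \right)} = - 5 P^{2}$
$A{\left(n \right)} = 4 n$ ($A{\left(n \right)} = 2 n 2 = 4 n$)
$\frac{1}{q + A{\left(y{\left(R \right)} \right)}} = \frac{1}{7342 + 4 \left(- 5 \cdot 2^{2}\right)} = \frac{1}{7342 + 4 \left(\left(-5\right) 4\right)} = \frac{1}{7342 + 4 \left(-20\right)} = \frac{1}{7342 - 80} = \frac{1}{7262}$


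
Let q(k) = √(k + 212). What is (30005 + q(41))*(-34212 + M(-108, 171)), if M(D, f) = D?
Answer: -1029771600 - 34320*√253 ≈ -1.0303e+9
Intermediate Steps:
q(k) = √(212 + k)
(30005 + q(41))*(-34212 + M(-108, 171)) = (30005 + √(212 + 41))*(-34212 - 108) = (30005 + √253)*(-34320) = -1029771600 - 34320*√253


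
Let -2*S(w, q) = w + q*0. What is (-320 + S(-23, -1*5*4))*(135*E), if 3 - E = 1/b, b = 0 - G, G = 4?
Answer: -1082835/8 ≈ -1.3535e+5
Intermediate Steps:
b = -4 (b = 0 - 1*4 = 0 - 4 = -4)
E = 13/4 (E = 3 - 1/(-4) = 3 - 1*(-1/4) = 3 + 1/4 = 13/4 ≈ 3.2500)
S(w, q) = -w/2 (S(w, q) = -(w + q*0)/2 = -(w + 0)/2 = -w/2)
(-320 + S(-23, -1*5*4))*(135*E) = (-320 - 1/2*(-23))*(135*(13/4)) = (-320 + 23/2)*(1755/4) = -617/2*1755/4 = -1082835/8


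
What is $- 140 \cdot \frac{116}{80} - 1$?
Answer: $-204$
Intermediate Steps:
$- 140 \cdot \frac{116}{80} - 1 = - 140 \cdot 116 \cdot \frac{1}{80} - 1 = \left(-140\right) \frac{29}{20} - 1 = -203 - 1 = -204$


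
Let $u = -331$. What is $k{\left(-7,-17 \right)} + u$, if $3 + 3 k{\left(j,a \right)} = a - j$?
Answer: $- \frac{1006}{3} \approx -335.33$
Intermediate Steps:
$k{\left(j,a \right)} = -1 - \frac{j}{3} + \frac{a}{3}$ ($k{\left(j,a \right)} = -1 + \frac{a - j}{3} = -1 + \left(- \frac{j}{3} + \frac{a}{3}\right) = -1 - \frac{j}{3} + \frac{a}{3}$)
$k{\left(-7,-17 \right)} + u = \left(-1 - - \frac{7}{3} + \frac{1}{3} \left(-17\right)\right) - 331 = \left(-1 + \frac{7}{3} - \frac{17}{3}\right) - 331 = - \frac{13}{3} - 331 = - \frac{1006}{3}$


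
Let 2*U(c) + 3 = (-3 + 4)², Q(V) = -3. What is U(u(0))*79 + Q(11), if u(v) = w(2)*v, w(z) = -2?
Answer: -82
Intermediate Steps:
u(v) = -2*v
U(c) = -1 (U(c) = -3/2 + (-3 + 4)²/2 = -3/2 + (½)*1² = -3/2 + (½)*1 = -3/2 + ½ = -1)
U(u(0))*79 + Q(11) = -1*79 - 3 = -79 - 3 = -82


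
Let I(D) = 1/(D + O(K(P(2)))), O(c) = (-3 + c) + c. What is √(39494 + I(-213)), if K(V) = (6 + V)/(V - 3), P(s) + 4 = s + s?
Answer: √477877345/110 ≈ 198.73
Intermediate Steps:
P(s) = -4 + 2*s (P(s) = -4 + (s + s) = -4 + 2*s)
K(V) = (6 + V)/(-3 + V)
O(c) = -3 + 2*c
I(D) = 1/(-7 + D) (I(D) = 1/(D + (-3 + 2*((6 + (-4 + 2*2))/(-3 + (-4 + 2*2))))) = 1/(D + (-3 + 2*((6 + (-4 + 4))/(-3 + (-4 + 4))))) = 1/(D + (-3 + 2*((6 + 0)/(-3 + 0)))) = 1/(D + (-3 + 2*(6/(-3)))) = 1/(D + (-3 + 2*(-⅓*6))) = 1/(D + (-3 + 2*(-2))) = 1/(D + (-3 - 4)) = 1/(D - 7) = 1/(-7 + D))
√(39494 + I(-213)) = √(39494 + 1/(-7 - 213)) = √(39494 + 1/(-220)) = √(39494 - 1/220) = √(8688679/220) = √477877345/110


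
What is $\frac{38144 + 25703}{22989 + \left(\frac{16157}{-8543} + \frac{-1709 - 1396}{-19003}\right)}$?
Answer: $\frac{10365089833763}{3731814192625} \approx 2.7775$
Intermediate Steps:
$\frac{38144 + 25703}{22989 + \left(\frac{16157}{-8543} + \frac{-1709 - 1396}{-19003}\right)} = \frac{63847}{22989 + \left(16157 \left(- \frac{1}{8543}\right) + \left(-1709 - 1396\right) \left(- \frac{1}{19003}\right)\right)} = \frac{63847}{22989 - \frac{280505456}{162342629}} = \frac{63847}{\frac{3731814192625}{162342629}} = 63847 \cdot \frac{162342629}{3731814192625} = \frac{10365089833763}{3731814192625}$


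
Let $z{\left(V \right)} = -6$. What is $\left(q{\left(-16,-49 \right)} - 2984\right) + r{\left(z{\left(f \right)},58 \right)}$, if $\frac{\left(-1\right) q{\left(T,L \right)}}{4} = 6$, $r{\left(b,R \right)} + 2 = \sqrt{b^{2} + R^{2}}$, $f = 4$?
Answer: $-3010 + 10 \sqrt{34} \approx -2951.7$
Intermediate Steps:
$r{\left(b,R \right)} = -2 + \sqrt{R^{2} + b^{2}}$ ($r{\left(b,R \right)} = -2 + \sqrt{b^{2} + R^{2}} = -2 + \sqrt{R^{2} + b^{2}}$)
$q{\left(T,L \right)} = -24$ ($q{\left(T,L \right)} = \left(-4\right) 6 = -24$)
$\left(q{\left(-16,-49 \right)} - 2984\right) + r{\left(z{\left(f \right)},58 \right)} = \left(-24 - 2984\right) - \left(2 - \sqrt{58^{2} + \left(-6\right)^{2}}\right) = -3008 - \left(2 - \sqrt{3364 + 36}\right) = -3008 - \left(2 - \sqrt{3400}\right) = -3008 - \left(2 - 10 \sqrt{34}\right) = -3010 + 10 \sqrt{34}$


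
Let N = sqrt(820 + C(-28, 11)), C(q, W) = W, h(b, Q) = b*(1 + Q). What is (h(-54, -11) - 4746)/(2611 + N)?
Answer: -5490933/3408245 + 2103*sqrt(831)/3408245 ≈ -1.5933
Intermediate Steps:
N = sqrt(831) (N = sqrt(820 + 11) = sqrt(831) ≈ 28.827)
(h(-54, -11) - 4746)/(2611 + N) = (-54*(1 - 11) - 4746)/(2611 + sqrt(831)) = (-54*(-10) - 4746)/(2611 + sqrt(831)) = (540 - 4746)/(2611 + sqrt(831)) = -4206/(2611 + sqrt(831))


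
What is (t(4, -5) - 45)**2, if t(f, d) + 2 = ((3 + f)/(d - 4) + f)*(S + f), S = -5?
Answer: 204304/81 ≈ 2522.3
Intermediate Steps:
t(f, d) = -2 + (-5 + f)*(f + (3 + f)/(-4 + d)) (t(f, d) = -2 + ((3 + f)/(d - 4) + f)*(-5 + f) = -2 + ((3 + f)/(-4 + d) + f)*(-5 + f) = -2 + (f + (3 + f)/(-4 + d))*(-5 + f) = -2 + (-5 + f)*(f + (3 + f)/(-4 + d)))
(t(4, -5) - 45)**2 = ((-7 - 3*4**2 - 2*(-5) + 18*4 - 5*4**2 - 5*(-5)*4)/(-4 - 5) - 45)**2 = ((-7 - 3*16 + 10 + 72 - 5*16 + 100)/(-9) - 45)**2 = (-(-7 - 48 + 10 + 72 - 80 + 100)/9 - 45)**2 = (-1/9*47 - 45)**2 = (-47/9 - 45)**2 = (-452/9)**2 = 204304/81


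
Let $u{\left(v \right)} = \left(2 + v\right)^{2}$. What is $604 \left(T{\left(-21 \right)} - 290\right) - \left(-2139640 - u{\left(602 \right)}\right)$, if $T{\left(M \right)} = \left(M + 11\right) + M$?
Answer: $2310572$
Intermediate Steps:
$T{\left(M \right)} = 11 + 2 M$ ($T{\left(M \right)} = \left(11 + M\right) + M = 11 + 2 M$)
$604 \left(T{\left(-21 \right)} - 290\right) - \left(-2139640 - u{\left(602 \right)}\right) = 604 \left(\left(11 + 2 \left(-21\right)\right) - 290\right) - \left(-2139640 - \left(2 + 602\right)^{2}\right) = 604 \left(\left(11 - 42\right) - 290\right) - \left(-2139640 - 604^{2}\right) = 604 \left(-31 - 290\right) - \left(-2139640 - 364816\right) = 604 \left(-321\right) - \left(-2139640 - 364816\right) = -193884 - -2504456 = -193884 + 2504456 = 2310572$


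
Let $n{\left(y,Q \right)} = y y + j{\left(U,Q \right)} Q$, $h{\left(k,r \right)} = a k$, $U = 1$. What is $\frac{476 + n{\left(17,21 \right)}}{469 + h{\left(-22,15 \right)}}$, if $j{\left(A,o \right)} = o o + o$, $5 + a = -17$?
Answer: $\frac{10467}{953} \approx 10.983$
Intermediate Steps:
$a = -22$ ($a = -5 - 17 = -22$)
$h{\left(k,r \right)} = - 22 k$
$j{\left(A,o \right)} = o + o^{2}$ ($j{\left(A,o \right)} = o^{2} + o = o + o^{2}$)
$n{\left(y,Q \right)} = y^{2} + Q^{2} \left(1 + Q\right)$ ($n{\left(y,Q \right)} = y y + Q \left(1 + Q\right) Q = y^{2} + Q^{2} \left(1 + Q\right)$)
$\frac{476 + n{\left(17,21 \right)}}{469 + h{\left(-22,15 \right)}} = \frac{476 + \left(17^{2} + 21^{2} \left(1 + 21\right)\right)}{469 - -484} = \frac{476 + \left(289 + 441 \cdot 22\right)}{469 + 484} = \frac{476 + \left(289 + 9702\right)}{953} = \left(476 + 9991\right) \frac{1}{953} = 10467 \cdot \frac{1}{953} = \frac{10467}{953}$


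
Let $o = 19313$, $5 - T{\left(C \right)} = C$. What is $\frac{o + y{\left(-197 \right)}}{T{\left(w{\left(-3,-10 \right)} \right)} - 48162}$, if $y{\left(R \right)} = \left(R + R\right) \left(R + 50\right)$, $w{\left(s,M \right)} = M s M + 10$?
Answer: $- \frac{77231}{47867} \approx -1.6134$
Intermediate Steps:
$w{\left(s,M \right)} = 10 + s M^{2}$ ($w{\left(s,M \right)} = s M^{2} + 10 = 10 + s M^{2}$)
$T{\left(C \right)} = 5 - C$
$y{\left(R \right)} = 2 R \left(50 + R\right)$
$\frac{o + y{\left(-197 \right)}}{T{\left(w{\left(-3,-10 \right)} \right)} - 48162} = \frac{19313 + 2 \left(-197\right) \left(50 - 197\right)}{\left(5 - \left(10 - 3 \left(-10\right)^{2}\right)\right) - 48162} = \frac{19313 + 2 \left(-197\right) \left(-147\right)}{\left(5 - \left(10 - 300\right)\right) - 48162} = \frac{19313 + 57918}{\left(5 - \left(10 - 300\right)\right) - 48162} = \frac{77231}{\left(5 - -290\right) - 48162} = \frac{77231}{\left(5 + 290\right) - 48162} = \frac{77231}{295 - 48162} = \frac{77231}{-47867} = 77231 \left(- \frac{1}{47867}\right) = - \frac{77231}{47867}$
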